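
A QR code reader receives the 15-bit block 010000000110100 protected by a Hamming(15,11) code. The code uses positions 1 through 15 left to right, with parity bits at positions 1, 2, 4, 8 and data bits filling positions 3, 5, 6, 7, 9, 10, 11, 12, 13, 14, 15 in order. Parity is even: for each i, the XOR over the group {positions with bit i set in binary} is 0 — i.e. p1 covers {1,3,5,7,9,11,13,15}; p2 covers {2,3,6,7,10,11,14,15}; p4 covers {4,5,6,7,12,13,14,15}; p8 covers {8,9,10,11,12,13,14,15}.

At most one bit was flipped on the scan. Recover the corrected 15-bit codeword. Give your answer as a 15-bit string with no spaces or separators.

s1 (pos 1,3,5,7,9,11,13,15): 0⊕0⊕0⊕0⊕0⊕1⊕1⊕0 = 0
s2 (pos 2,3,6,7,10,11,14,15): 1⊕0⊕0⊕0⊕1⊕1⊕0⊕0 = 1
s4 (pos 4,5,6,7,12,13,14,15): 0⊕0⊕0⊕0⊕0⊕1⊕0⊕0 = 1
s8 (pos 8,9,10,11,12,13,14,15): 0⊕0⊕1⊕1⊕0⊕1⊕0⊕0 = 1
Syndrome s8…s1 = 1110 → error at position 14.
Flip position 14: 010000000110100 → 010000000110110

010000000110110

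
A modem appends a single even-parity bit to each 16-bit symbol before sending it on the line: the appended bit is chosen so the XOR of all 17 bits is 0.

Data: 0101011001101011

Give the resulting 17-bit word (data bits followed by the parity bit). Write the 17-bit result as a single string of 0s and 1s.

XOR of the 16 data bits: 0⊕1⊕0⊕1⊕0⊕1⊕1⊕0⊕0⊕1⊕1⊕0⊕1⊕0⊕1⊕1 = 1
Parity bit = 1 (so all 17 bits XOR to 0).

01010110011010111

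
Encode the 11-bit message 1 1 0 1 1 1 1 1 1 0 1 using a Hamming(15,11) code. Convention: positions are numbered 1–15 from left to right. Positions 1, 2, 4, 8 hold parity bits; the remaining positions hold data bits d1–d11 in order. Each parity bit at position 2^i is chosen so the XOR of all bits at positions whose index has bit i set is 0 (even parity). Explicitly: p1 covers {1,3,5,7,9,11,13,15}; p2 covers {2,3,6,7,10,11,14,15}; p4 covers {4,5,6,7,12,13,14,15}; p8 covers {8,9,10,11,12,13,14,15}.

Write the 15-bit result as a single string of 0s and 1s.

111110101111101

Place data at non-parity positions: p1 p2 1 p4 1 0 1 p8 1 1 1 1 1 0 1
p1 (pos 1,3,5,7,9,11,13,15): XOR of data positions = 1⊕1⊕1⊕1⊕1⊕1⊕1 = 1
p2 (pos 2,3,6,7,10,11,14,15): XOR of data positions = 1⊕0⊕1⊕1⊕1⊕0⊕1 = 1
p4 (pos 4,5,6,7,12,13,14,15): XOR of data positions = 1⊕0⊕1⊕1⊕1⊕0⊕1 = 1
p8 (pos 8,9,10,11,12,13,14,15): XOR of data positions = 1⊕1⊕1⊕1⊕1⊕0⊕1 = 0
Codeword: 111110101111101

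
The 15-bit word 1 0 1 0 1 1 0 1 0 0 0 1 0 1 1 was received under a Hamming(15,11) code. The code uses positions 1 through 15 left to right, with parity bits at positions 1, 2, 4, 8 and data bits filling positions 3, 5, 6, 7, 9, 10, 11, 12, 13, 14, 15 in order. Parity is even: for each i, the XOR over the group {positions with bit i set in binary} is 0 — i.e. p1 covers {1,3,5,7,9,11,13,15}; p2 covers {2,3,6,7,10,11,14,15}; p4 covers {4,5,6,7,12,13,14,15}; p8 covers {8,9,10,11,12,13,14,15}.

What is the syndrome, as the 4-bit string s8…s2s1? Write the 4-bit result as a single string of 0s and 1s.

0100

s1 (pos 1,3,5,7,9,11,13,15): 1⊕1⊕1⊕0⊕0⊕0⊕0⊕1 = 0
s2 (pos 2,3,6,7,10,11,14,15): 0⊕1⊕1⊕0⊕0⊕0⊕1⊕1 = 0
s4 (pos 4,5,6,7,12,13,14,15): 0⊕1⊕1⊕0⊕1⊕0⊕1⊕1 = 1
s8 (pos 8,9,10,11,12,13,14,15): 1⊕0⊕0⊕0⊕1⊕0⊕1⊕1 = 0
Syndrome s8…s1 = 0100 → error at position 4.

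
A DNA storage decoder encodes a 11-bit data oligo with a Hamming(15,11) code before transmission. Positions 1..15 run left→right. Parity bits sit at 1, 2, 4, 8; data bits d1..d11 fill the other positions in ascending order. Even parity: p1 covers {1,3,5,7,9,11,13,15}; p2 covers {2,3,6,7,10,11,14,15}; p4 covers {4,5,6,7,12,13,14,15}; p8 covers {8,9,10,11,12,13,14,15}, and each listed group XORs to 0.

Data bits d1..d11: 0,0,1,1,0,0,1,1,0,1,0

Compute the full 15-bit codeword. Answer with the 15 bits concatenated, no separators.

000001110011010

Place data at non-parity positions: p1 p2 0 p4 0 1 1 p8 0 0 1 1 0 1 0
p1 (pos 1,3,5,7,9,11,13,15): XOR of data positions = 0⊕0⊕1⊕0⊕1⊕0⊕0 = 0
p2 (pos 2,3,6,7,10,11,14,15): XOR of data positions = 0⊕1⊕1⊕0⊕1⊕1⊕0 = 0
p4 (pos 4,5,6,7,12,13,14,15): XOR of data positions = 0⊕1⊕1⊕1⊕0⊕1⊕0 = 0
p8 (pos 8,9,10,11,12,13,14,15): XOR of data positions = 0⊕0⊕1⊕1⊕0⊕1⊕0 = 1
Codeword: 000001110011010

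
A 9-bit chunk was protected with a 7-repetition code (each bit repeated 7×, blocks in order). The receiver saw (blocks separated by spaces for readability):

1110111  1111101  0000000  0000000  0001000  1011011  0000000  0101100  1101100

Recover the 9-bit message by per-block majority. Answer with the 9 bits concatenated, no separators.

110001001

Block 1 (1110111): 6 ones → 1
Block 2 (1111101): 6 ones → 1
Block 3 (0000000): 0 ones → 0
Block 4 (0000000): 0 ones → 0
Block 5 (0001000): 1 one → 0
Block 6 (1011011): 5 ones → 1
Block 7 (0000000): 0 ones → 0
Block 8 (0101100): 3 ones → 0
Block 9 (1101100): 4 ones → 1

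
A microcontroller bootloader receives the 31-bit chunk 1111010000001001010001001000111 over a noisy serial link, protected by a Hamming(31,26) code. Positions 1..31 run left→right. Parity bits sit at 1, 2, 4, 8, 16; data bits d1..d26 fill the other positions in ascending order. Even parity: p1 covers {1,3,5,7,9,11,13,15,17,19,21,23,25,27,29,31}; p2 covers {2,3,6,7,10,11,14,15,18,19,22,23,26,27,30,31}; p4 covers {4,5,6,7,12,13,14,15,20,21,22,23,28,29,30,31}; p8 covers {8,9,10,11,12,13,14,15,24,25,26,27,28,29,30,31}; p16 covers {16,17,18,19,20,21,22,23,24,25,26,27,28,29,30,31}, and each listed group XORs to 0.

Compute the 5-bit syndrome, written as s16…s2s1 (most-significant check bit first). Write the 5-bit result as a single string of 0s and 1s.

s1 (pos 1,3,5,7,9,11,13,15,17,19,21,23,25,27,29,31): 1⊕1⊕0⊕0⊕0⊕0⊕1⊕0⊕0⊕0⊕0⊕0⊕1⊕0⊕1⊕1 = 0
s2 (pos 2,3,6,7,10,11,14,15,18,19,22,23,26,27,30,31): 1⊕1⊕1⊕0⊕0⊕0⊕0⊕0⊕1⊕0⊕1⊕0⊕0⊕0⊕1⊕1 = 1
s4 (pos 4,5,6,7,12,13,14,15,20,21,22,23,28,29,30,31): 1⊕0⊕1⊕0⊕0⊕1⊕0⊕0⊕0⊕0⊕1⊕0⊕0⊕1⊕1⊕1 = 1
s8 (pos 8,9,10,11,12,13,14,15,24,25,26,27,28,29,30,31): 0⊕0⊕0⊕0⊕0⊕1⊕0⊕0⊕0⊕1⊕0⊕0⊕0⊕1⊕1⊕1 = 1
s16 (pos 16,17,18,19,20,21,22,23,24,25,26,27,28,29,30,31): 1⊕0⊕1⊕0⊕0⊕0⊕1⊕0⊕0⊕1⊕0⊕0⊕0⊕1⊕1⊕1 = 1
Syndrome s16…s1 = 11110 → error at position 30.

11110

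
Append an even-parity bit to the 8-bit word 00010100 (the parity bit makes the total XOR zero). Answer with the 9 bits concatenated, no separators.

000101000

XOR of the 8 data bits: 0⊕0⊕0⊕1⊕0⊕1⊕0⊕0 = 0
Parity bit = 0 (so all 9 bits XOR to 0).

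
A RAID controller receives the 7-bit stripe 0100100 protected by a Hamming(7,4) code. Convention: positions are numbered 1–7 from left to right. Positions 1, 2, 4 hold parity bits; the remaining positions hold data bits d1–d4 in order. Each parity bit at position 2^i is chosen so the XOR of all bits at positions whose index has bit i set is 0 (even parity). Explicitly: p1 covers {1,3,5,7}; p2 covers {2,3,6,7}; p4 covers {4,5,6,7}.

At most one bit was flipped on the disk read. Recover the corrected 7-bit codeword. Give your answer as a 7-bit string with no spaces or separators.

0100101

s1 (pos 1,3,5,7): 0⊕0⊕1⊕0 = 1
s2 (pos 2,3,6,7): 1⊕0⊕0⊕0 = 1
s4 (pos 4,5,6,7): 0⊕1⊕0⊕0 = 1
Syndrome s4…s1 = 111 → error at position 7.
Flip position 7: 0100100 → 0100101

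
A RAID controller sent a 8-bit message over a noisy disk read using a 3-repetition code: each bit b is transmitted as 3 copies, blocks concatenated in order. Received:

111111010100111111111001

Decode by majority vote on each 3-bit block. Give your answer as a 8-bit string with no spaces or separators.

11001110

Block 1 (111): 3 ones → 1
Block 2 (111): 3 ones → 1
Block 3 (010): 1 one → 0
Block 4 (100): 1 one → 0
Block 5 (111): 3 ones → 1
Block 6 (111): 3 ones → 1
Block 7 (111): 3 ones → 1
Block 8 (001): 1 one → 0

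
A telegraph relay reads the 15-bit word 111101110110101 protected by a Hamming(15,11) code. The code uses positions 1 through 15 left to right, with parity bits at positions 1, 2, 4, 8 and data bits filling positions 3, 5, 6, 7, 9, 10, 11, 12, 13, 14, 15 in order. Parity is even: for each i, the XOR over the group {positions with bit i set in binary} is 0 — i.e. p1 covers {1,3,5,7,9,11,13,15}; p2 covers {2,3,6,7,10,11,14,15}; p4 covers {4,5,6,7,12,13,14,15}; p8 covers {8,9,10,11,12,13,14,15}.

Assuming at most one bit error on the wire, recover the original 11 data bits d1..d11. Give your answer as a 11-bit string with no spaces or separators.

s1 (pos 1,3,5,7,9,11,13,15): 1⊕1⊕0⊕1⊕0⊕1⊕1⊕1 = 0
s2 (pos 2,3,6,7,10,11,14,15): 1⊕1⊕1⊕1⊕1⊕1⊕0⊕1 = 1
s4 (pos 4,5,6,7,12,13,14,15): 1⊕0⊕1⊕1⊕0⊕1⊕0⊕1 = 1
s8 (pos 8,9,10,11,12,13,14,15): 1⊕0⊕1⊕1⊕0⊕1⊕0⊕1 = 1
Syndrome s8…s1 = 1110 → error at position 14.
Flip position 14: 111101110110101 → 111101110110111
Read data bits from positions 3,5,6,7,9,10,11,12,13,14,15: 10110110111

10110110111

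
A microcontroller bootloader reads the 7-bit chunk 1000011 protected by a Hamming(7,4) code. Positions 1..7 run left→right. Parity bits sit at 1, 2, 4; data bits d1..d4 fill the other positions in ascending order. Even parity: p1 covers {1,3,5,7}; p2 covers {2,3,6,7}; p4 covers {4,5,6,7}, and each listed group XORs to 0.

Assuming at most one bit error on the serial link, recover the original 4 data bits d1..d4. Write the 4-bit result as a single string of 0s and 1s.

0011

s1 (pos 1,3,5,7): 1⊕0⊕0⊕1 = 0
s2 (pos 2,3,6,7): 0⊕0⊕1⊕1 = 0
s4 (pos 4,5,6,7): 0⊕0⊕1⊕1 = 0
Syndrome s4…s1 = 000 → no error.
Read data bits from positions 3,5,6,7: 0011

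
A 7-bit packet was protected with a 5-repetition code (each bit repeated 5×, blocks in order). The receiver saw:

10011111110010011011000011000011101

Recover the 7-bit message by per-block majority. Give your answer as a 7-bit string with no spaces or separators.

1101001

Block 1 (10011): 3 ones → 1
Block 2 (11111): 5 ones → 1
Block 3 (00100): 1 one → 0
Block 4 (11011): 4 ones → 1
Block 5 (00001): 1 one → 0
Block 6 (10000): 1 one → 0
Block 7 (11101): 4 ones → 1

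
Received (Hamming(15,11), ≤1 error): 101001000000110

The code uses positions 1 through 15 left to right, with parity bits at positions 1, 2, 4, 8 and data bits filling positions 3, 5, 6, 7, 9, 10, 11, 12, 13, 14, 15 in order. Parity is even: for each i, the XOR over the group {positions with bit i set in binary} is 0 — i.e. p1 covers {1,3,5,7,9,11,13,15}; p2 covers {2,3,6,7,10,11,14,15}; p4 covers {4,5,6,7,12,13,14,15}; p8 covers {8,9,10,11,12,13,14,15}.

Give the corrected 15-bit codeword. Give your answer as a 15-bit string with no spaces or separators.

101001100000110

s1 (pos 1,3,5,7,9,11,13,15): 1⊕1⊕0⊕0⊕0⊕0⊕1⊕0 = 1
s2 (pos 2,3,6,7,10,11,14,15): 0⊕1⊕1⊕0⊕0⊕0⊕1⊕0 = 1
s4 (pos 4,5,6,7,12,13,14,15): 0⊕0⊕1⊕0⊕0⊕1⊕1⊕0 = 1
s8 (pos 8,9,10,11,12,13,14,15): 0⊕0⊕0⊕0⊕0⊕1⊕1⊕0 = 0
Syndrome s8…s1 = 0111 → error at position 7.
Flip position 7: 101001000000110 → 101001100000110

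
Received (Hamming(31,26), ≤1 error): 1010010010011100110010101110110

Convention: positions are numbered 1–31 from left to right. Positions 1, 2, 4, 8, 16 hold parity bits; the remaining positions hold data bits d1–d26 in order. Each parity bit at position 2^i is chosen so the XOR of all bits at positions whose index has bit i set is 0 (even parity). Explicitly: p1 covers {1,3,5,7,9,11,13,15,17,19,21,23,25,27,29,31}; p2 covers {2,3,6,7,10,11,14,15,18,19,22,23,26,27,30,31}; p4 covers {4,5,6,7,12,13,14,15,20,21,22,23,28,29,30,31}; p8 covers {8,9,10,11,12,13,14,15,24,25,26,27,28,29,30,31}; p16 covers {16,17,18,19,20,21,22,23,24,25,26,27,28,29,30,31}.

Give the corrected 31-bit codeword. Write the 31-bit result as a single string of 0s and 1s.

s1 (pos 1,3,5,7,9,11,13,15,17,19,21,23,25,27,29,31): 1⊕1⊕0⊕0⊕1⊕0⊕1⊕0⊕1⊕0⊕1⊕1⊕1⊕1⊕1⊕0 = 0
s2 (pos 2,3,6,7,10,11,14,15,18,19,22,23,26,27,30,31): 0⊕1⊕1⊕0⊕0⊕0⊕1⊕0⊕1⊕0⊕0⊕1⊕1⊕1⊕1⊕0 = 0
s4 (pos 4,5,6,7,12,13,14,15,20,21,22,23,28,29,30,31): 0⊕0⊕1⊕0⊕1⊕1⊕1⊕0⊕0⊕1⊕0⊕1⊕0⊕1⊕1⊕0 = 0
s8 (pos 8,9,10,11,12,13,14,15,24,25,26,27,28,29,30,31): 0⊕1⊕0⊕0⊕1⊕1⊕1⊕0⊕0⊕1⊕1⊕1⊕0⊕1⊕1⊕0 = 1
s16 (pos 16,17,18,19,20,21,22,23,24,25,26,27,28,29,30,31): 0⊕1⊕1⊕0⊕0⊕1⊕0⊕1⊕0⊕1⊕1⊕1⊕0⊕1⊕1⊕0 = 1
Syndrome s16…s1 = 11000 → error at position 24.
Flip position 24: 1010010010011100110010101110110 → 1010010010011100110010111110110

1010010010011100110010111110110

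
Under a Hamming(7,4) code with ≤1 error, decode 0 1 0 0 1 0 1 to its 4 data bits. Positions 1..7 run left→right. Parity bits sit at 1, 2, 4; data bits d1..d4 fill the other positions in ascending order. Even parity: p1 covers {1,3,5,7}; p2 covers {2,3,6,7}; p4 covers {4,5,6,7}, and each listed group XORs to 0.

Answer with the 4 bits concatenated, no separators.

0101

s1 (pos 1,3,5,7): 0⊕0⊕1⊕1 = 0
s2 (pos 2,3,6,7): 1⊕0⊕0⊕1 = 0
s4 (pos 4,5,6,7): 0⊕1⊕0⊕1 = 0
Syndrome s4…s1 = 000 → no error.
Read data bits from positions 3,5,6,7: 0101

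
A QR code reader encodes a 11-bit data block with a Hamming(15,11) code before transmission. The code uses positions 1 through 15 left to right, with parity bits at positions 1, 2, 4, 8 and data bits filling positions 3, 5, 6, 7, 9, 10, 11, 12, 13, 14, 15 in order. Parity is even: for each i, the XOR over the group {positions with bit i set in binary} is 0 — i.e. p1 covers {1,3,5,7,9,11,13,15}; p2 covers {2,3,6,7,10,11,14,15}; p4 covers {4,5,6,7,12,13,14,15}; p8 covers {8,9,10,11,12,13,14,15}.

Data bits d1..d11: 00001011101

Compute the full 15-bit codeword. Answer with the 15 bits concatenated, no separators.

Place data at non-parity positions: p1 p2 0 p4 0 0 0 p8 1 0 1 1 1 0 1
p1 (pos 1,3,5,7,9,11,13,15): XOR of data positions = 0⊕0⊕0⊕1⊕1⊕1⊕1 = 0
p2 (pos 2,3,6,7,10,11,14,15): XOR of data positions = 0⊕0⊕0⊕0⊕1⊕0⊕1 = 0
p4 (pos 4,5,6,7,12,13,14,15): XOR of data positions = 0⊕0⊕0⊕1⊕1⊕0⊕1 = 1
p8 (pos 8,9,10,11,12,13,14,15): XOR of data positions = 1⊕0⊕1⊕1⊕1⊕0⊕1 = 1
Codeword: 000100011011101

000100011011101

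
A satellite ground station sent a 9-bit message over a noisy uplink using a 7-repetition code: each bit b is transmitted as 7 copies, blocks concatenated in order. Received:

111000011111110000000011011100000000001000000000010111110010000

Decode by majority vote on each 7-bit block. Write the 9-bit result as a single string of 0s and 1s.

Block 1 (1110000): 3 ones → 0
Block 2 (1111111): 7 ones → 1
Block 3 (0000000): 0 ones → 0
Block 4 (0110111): 5 ones → 1
Block 5 (0000000): 0 ones → 0
Block 6 (0001000): 1 one → 0
Block 7 (0000000): 0 ones → 0
Block 8 (1011111): 6 ones → 1
Block 9 (0010000): 1 one → 0

010100010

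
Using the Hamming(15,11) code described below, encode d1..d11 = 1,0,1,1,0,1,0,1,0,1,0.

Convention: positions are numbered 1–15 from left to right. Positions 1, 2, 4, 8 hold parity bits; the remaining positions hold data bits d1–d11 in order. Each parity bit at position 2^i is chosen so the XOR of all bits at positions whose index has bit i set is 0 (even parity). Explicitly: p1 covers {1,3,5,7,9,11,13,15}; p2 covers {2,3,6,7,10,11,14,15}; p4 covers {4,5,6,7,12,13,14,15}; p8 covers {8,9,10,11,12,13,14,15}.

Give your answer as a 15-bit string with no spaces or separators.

011001110101010

Place data at non-parity positions: p1 p2 1 p4 0 1 1 p8 0 1 0 1 0 1 0
p1 (pos 1,3,5,7,9,11,13,15): XOR of data positions = 1⊕0⊕1⊕0⊕0⊕0⊕0 = 0
p2 (pos 2,3,6,7,10,11,14,15): XOR of data positions = 1⊕1⊕1⊕1⊕0⊕1⊕0 = 1
p4 (pos 4,5,6,7,12,13,14,15): XOR of data positions = 0⊕1⊕1⊕1⊕0⊕1⊕0 = 0
p8 (pos 8,9,10,11,12,13,14,15): XOR of data positions = 0⊕1⊕0⊕1⊕0⊕1⊕0 = 1
Codeword: 011001110101010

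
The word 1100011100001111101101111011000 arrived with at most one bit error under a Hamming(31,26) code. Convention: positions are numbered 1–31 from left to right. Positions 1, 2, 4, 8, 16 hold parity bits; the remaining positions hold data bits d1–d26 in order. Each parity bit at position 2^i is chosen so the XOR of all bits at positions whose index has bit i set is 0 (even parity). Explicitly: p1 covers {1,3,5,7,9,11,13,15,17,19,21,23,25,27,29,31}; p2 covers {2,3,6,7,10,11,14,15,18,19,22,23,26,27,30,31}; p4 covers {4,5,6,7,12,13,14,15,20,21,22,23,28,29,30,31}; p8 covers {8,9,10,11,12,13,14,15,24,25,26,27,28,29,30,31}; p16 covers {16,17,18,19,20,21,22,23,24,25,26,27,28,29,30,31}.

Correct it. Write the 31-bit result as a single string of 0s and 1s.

s1 (pos 1,3,5,7,9,11,13,15,17,19,21,23,25,27,29,31): 1⊕0⊕0⊕1⊕0⊕0⊕1⊕1⊕1⊕1⊕0⊕1⊕1⊕1⊕0⊕0 = 1
s2 (pos 2,3,6,7,10,11,14,15,18,19,22,23,26,27,30,31): 1⊕0⊕1⊕1⊕0⊕0⊕1⊕1⊕0⊕1⊕1⊕1⊕0⊕1⊕0⊕0 = 1
s4 (pos 4,5,6,7,12,13,14,15,20,21,22,23,28,29,30,31): 0⊕0⊕1⊕1⊕0⊕1⊕1⊕1⊕1⊕0⊕1⊕1⊕1⊕0⊕0⊕0 = 1
s8 (pos 8,9,10,11,12,13,14,15,24,25,26,27,28,29,30,31): 1⊕0⊕0⊕0⊕0⊕1⊕1⊕1⊕1⊕1⊕0⊕1⊕1⊕0⊕0⊕0 = 0
s16 (pos 16,17,18,19,20,21,22,23,24,25,26,27,28,29,30,31): 1⊕1⊕0⊕1⊕1⊕0⊕1⊕1⊕1⊕1⊕0⊕1⊕1⊕0⊕0⊕0 = 0
Syndrome s16…s1 = 00111 → error at position 7.
Flip position 7: 1100011100001111101101111011000 → 1100010100001111101101111011000

1100010100001111101101111011000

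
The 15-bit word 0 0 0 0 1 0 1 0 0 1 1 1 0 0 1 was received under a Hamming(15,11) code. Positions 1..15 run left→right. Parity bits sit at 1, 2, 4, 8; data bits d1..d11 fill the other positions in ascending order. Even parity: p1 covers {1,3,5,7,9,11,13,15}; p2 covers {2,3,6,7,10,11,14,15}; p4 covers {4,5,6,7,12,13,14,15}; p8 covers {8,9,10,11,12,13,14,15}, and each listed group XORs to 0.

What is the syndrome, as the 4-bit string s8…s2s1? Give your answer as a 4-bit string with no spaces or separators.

s1 (pos 1,3,5,7,9,11,13,15): 0⊕0⊕1⊕1⊕0⊕1⊕0⊕1 = 0
s2 (pos 2,3,6,7,10,11,14,15): 0⊕0⊕0⊕1⊕1⊕1⊕0⊕1 = 0
s4 (pos 4,5,6,7,12,13,14,15): 0⊕1⊕0⊕1⊕1⊕0⊕0⊕1 = 0
s8 (pos 8,9,10,11,12,13,14,15): 0⊕0⊕1⊕1⊕1⊕0⊕0⊕1 = 0
Syndrome s8…s1 = 0000 → no error.

0000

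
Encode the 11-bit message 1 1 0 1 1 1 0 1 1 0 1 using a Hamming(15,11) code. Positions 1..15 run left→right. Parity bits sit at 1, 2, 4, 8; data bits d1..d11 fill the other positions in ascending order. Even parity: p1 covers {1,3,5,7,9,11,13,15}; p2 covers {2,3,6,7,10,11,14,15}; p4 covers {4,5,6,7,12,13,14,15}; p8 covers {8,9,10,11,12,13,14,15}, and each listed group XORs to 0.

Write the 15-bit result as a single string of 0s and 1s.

Place data at non-parity positions: p1 p2 1 p4 1 0 1 p8 1 1 0 1 1 0 1
p1 (pos 1,3,5,7,9,11,13,15): XOR of data positions = 1⊕1⊕1⊕1⊕0⊕1⊕1 = 0
p2 (pos 2,3,6,7,10,11,14,15): XOR of data positions = 1⊕0⊕1⊕1⊕0⊕0⊕1 = 0
p4 (pos 4,5,6,7,12,13,14,15): XOR of data positions = 1⊕0⊕1⊕1⊕1⊕0⊕1 = 1
p8 (pos 8,9,10,11,12,13,14,15): XOR of data positions = 1⊕1⊕0⊕1⊕1⊕0⊕1 = 1
Codeword: 001110111101101

001110111101101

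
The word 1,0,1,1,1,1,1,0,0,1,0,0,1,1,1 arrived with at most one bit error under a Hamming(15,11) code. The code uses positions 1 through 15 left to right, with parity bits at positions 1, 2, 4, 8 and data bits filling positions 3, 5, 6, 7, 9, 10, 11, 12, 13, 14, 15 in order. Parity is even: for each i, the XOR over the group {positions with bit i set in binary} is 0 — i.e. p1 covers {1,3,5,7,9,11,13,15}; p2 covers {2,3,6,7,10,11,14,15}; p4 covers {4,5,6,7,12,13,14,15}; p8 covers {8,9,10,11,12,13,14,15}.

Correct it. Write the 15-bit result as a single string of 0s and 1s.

101011100100111

s1 (pos 1,3,5,7,9,11,13,15): 1⊕1⊕1⊕1⊕0⊕0⊕1⊕1 = 0
s2 (pos 2,3,6,7,10,11,14,15): 0⊕1⊕1⊕1⊕1⊕0⊕1⊕1 = 0
s4 (pos 4,5,6,7,12,13,14,15): 1⊕1⊕1⊕1⊕0⊕1⊕1⊕1 = 1
s8 (pos 8,9,10,11,12,13,14,15): 0⊕0⊕1⊕0⊕0⊕1⊕1⊕1 = 0
Syndrome s8…s1 = 0100 → error at position 4.
Flip position 4: 101111100100111 → 101011100100111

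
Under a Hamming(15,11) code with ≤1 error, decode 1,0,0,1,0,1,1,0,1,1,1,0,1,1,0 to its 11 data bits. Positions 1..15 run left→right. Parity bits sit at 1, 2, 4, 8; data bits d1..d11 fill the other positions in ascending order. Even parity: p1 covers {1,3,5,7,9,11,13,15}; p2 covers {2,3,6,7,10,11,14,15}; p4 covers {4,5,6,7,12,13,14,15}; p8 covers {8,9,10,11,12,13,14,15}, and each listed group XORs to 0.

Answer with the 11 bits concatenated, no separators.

00111110111

s1 (pos 1,3,5,7,9,11,13,15): 1⊕0⊕0⊕1⊕1⊕1⊕1⊕0 = 1
s2 (pos 2,3,6,7,10,11,14,15): 0⊕0⊕1⊕1⊕1⊕1⊕1⊕0 = 1
s4 (pos 4,5,6,7,12,13,14,15): 1⊕0⊕1⊕1⊕0⊕1⊕1⊕0 = 1
s8 (pos 8,9,10,11,12,13,14,15): 0⊕1⊕1⊕1⊕0⊕1⊕1⊕0 = 1
Syndrome s8…s1 = 1111 → error at position 15.
Flip position 15: 100101101110110 → 100101101110111
Read data bits from positions 3,5,6,7,9,10,11,12,13,14,15: 00111110111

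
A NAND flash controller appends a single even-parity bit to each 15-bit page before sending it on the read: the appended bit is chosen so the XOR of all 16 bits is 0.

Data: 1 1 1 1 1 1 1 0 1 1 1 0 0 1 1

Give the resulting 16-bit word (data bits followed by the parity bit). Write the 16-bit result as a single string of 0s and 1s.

XOR of the 15 data bits: 1⊕1⊕1⊕1⊕1⊕1⊕1⊕0⊕1⊕1⊕1⊕0⊕0⊕1⊕1 = 0
Parity bit = 0 (so all 16 bits XOR to 0).

1111111011100110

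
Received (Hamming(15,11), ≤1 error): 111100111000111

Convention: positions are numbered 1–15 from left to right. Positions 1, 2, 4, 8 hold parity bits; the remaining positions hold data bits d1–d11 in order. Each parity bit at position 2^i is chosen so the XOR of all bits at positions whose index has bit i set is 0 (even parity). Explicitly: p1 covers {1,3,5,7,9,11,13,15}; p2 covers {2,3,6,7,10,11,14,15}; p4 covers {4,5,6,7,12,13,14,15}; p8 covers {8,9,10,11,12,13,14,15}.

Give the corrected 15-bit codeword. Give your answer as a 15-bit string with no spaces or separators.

s1 (pos 1,3,5,7,9,11,13,15): 1⊕1⊕0⊕1⊕1⊕0⊕1⊕1 = 0
s2 (pos 2,3,6,7,10,11,14,15): 1⊕1⊕0⊕1⊕0⊕0⊕1⊕1 = 1
s4 (pos 4,5,6,7,12,13,14,15): 1⊕0⊕0⊕1⊕0⊕1⊕1⊕1 = 1
s8 (pos 8,9,10,11,12,13,14,15): 1⊕1⊕0⊕0⊕0⊕1⊕1⊕1 = 1
Syndrome s8…s1 = 1110 → error at position 14.
Flip position 14: 111100111000111 → 111100111000101

111100111000101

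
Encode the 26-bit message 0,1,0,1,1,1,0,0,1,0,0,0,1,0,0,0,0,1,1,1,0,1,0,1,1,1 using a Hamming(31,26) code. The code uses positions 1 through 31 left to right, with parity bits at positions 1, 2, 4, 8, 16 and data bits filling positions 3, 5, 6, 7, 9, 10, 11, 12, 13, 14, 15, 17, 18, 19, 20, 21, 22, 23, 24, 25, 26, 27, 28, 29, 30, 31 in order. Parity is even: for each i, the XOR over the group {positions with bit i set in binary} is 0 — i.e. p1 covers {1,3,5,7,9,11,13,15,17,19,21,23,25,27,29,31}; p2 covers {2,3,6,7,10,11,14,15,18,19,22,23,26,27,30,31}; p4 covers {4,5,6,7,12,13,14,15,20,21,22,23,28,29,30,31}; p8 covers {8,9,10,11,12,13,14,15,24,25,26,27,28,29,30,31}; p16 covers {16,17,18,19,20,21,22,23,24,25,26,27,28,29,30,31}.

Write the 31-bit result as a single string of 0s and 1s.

Place data at non-parity positions: p1 p2 0 p4 1 0 1 p8 1 1 0 0 1 0 0 p16 0 1 0 0 0 0 1 1 1 0 1 0 1 1 1
p1 (pos 1,3,5,7,9,11,13,15,17,19,21,23,25,27,29,31): XOR of data positions = 0⊕1⊕1⊕1⊕0⊕1⊕0⊕0⊕0⊕0⊕1⊕1⊕1⊕1⊕1 = 1
p2 (pos 2,3,6,7,10,11,14,15,18,19,22,23,26,27,30,31): XOR of data positions = 0⊕0⊕1⊕1⊕0⊕0⊕0⊕1⊕0⊕0⊕1⊕0⊕1⊕1⊕1 = 1
p4 (pos 4,5,6,7,12,13,14,15,20,21,22,23,28,29,30,31): XOR of data positions = 1⊕0⊕1⊕0⊕1⊕0⊕0⊕0⊕0⊕0⊕1⊕0⊕1⊕1⊕1 = 1
p8 (pos 8,9,10,11,12,13,14,15,24,25,26,27,28,29,30,31): XOR of data positions = 1⊕1⊕0⊕0⊕1⊕0⊕0⊕1⊕1⊕0⊕1⊕0⊕1⊕1⊕1 = 1
p16 (pos 16,17,18,19,20,21,22,23,24,25,26,27,28,29,30,31): XOR of data positions = 0⊕1⊕0⊕0⊕0⊕0⊕1⊕1⊕1⊕0⊕1⊕0⊕1⊕1⊕1 = 0
Codeword: 1101101111001000010000111010111

1101101111001000010000111010111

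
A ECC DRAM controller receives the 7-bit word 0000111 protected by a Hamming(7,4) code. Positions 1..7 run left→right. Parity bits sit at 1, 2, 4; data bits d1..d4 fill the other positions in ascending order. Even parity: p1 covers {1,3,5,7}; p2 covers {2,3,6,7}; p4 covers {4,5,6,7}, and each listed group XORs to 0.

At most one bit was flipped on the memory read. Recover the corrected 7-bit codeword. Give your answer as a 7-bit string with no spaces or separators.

0001111

s1 (pos 1,3,5,7): 0⊕0⊕1⊕1 = 0
s2 (pos 2,3,6,7): 0⊕0⊕1⊕1 = 0
s4 (pos 4,5,6,7): 0⊕1⊕1⊕1 = 1
Syndrome s4…s1 = 100 → error at position 4.
Flip position 4: 0000111 → 0001111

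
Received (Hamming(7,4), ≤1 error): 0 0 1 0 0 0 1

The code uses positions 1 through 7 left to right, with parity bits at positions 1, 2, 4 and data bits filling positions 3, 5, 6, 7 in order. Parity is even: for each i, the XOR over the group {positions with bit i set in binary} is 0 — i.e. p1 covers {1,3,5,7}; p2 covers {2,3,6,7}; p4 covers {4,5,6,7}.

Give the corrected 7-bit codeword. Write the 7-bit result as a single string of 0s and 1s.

s1 (pos 1,3,5,7): 0⊕1⊕0⊕1 = 0
s2 (pos 2,3,6,7): 0⊕1⊕0⊕1 = 0
s4 (pos 4,5,6,7): 0⊕0⊕0⊕1 = 1
Syndrome s4…s1 = 100 → error at position 4.
Flip position 4: 0010001 → 0011001

0011001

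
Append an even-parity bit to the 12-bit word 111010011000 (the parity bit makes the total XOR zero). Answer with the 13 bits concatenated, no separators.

XOR of the 12 data bits: 1⊕1⊕1⊕0⊕1⊕0⊕0⊕1⊕1⊕0⊕0⊕0 = 0
Parity bit = 0 (so all 13 bits XOR to 0).

1110100110000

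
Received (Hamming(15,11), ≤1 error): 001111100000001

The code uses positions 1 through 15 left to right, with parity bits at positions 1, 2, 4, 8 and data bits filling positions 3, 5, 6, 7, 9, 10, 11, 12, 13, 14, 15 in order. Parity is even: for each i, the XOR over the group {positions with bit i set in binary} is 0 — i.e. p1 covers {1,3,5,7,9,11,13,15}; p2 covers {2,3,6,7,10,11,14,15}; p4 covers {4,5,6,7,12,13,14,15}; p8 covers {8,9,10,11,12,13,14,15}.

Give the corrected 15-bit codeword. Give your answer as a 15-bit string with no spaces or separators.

001111100001001

s1 (pos 1,3,5,7,9,11,13,15): 0⊕1⊕1⊕1⊕0⊕0⊕0⊕1 = 0
s2 (pos 2,3,6,7,10,11,14,15): 0⊕1⊕1⊕1⊕0⊕0⊕0⊕1 = 0
s4 (pos 4,5,6,7,12,13,14,15): 1⊕1⊕1⊕1⊕0⊕0⊕0⊕1 = 1
s8 (pos 8,9,10,11,12,13,14,15): 0⊕0⊕0⊕0⊕0⊕0⊕0⊕1 = 1
Syndrome s8…s1 = 1100 → error at position 12.
Flip position 12: 001111100000001 → 001111100001001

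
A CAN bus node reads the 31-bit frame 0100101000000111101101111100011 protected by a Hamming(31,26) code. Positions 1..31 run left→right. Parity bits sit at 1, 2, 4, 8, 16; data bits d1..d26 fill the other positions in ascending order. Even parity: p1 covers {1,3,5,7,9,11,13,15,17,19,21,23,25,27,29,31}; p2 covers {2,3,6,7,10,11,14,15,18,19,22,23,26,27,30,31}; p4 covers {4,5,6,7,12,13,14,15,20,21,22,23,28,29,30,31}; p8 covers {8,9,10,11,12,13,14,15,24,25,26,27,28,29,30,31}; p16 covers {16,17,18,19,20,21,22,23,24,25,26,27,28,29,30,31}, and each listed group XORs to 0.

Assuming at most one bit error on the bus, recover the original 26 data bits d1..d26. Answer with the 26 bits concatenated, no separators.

01010000011101101111101011

s1 (pos 1,3,5,7,9,11,13,15,17,19,21,23,25,27,29,31): 0⊕0⊕1⊕1⊕0⊕0⊕0⊕1⊕1⊕1⊕0⊕1⊕1⊕0⊕0⊕1 = 0
s2 (pos 2,3,6,7,10,11,14,15,18,19,22,23,26,27,30,31): 1⊕0⊕0⊕1⊕0⊕0⊕1⊕1⊕0⊕1⊕1⊕1⊕1⊕0⊕1⊕1 = 0
s4 (pos 4,5,6,7,12,13,14,15,20,21,22,23,28,29,30,31): 0⊕1⊕0⊕1⊕0⊕0⊕1⊕1⊕1⊕0⊕1⊕1⊕0⊕0⊕1⊕1 = 1
s8 (pos 8,9,10,11,12,13,14,15,24,25,26,27,28,29,30,31): 0⊕0⊕0⊕0⊕0⊕0⊕1⊕1⊕1⊕1⊕1⊕0⊕0⊕0⊕1⊕1 = 1
s16 (pos 16,17,18,19,20,21,22,23,24,25,26,27,28,29,30,31): 1⊕1⊕0⊕1⊕1⊕0⊕1⊕1⊕1⊕1⊕1⊕0⊕0⊕0⊕1⊕1 = 1
Syndrome s16…s1 = 11100 → error at position 28.
Flip position 28: 0100101000000111101101111100011 → 0100101000000111101101111101011
Read data bits from positions 3,5,6,7,9,10,11,12,13,14,15,17,18,19,20,21,22,23,24,25,26,27,28,29,30,31: 01010000011101101111101011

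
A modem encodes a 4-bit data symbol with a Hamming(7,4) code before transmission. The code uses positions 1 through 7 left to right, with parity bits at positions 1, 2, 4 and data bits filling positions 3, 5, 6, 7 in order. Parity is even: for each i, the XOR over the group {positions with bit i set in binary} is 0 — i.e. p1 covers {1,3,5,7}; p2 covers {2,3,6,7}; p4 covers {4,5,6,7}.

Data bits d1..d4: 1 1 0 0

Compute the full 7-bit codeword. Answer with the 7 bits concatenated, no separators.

Place data at non-parity positions: p1 p2 1 p4 1 0 0
p1 (pos 1,3,5,7): XOR of data positions = 1⊕1⊕0 = 0
p2 (pos 2,3,6,7): XOR of data positions = 1⊕0⊕0 = 1
p4 (pos 4,5,6,7): XOR of data positions = 1⊕0⊕0 = 1
Codeword: 0111100

0111100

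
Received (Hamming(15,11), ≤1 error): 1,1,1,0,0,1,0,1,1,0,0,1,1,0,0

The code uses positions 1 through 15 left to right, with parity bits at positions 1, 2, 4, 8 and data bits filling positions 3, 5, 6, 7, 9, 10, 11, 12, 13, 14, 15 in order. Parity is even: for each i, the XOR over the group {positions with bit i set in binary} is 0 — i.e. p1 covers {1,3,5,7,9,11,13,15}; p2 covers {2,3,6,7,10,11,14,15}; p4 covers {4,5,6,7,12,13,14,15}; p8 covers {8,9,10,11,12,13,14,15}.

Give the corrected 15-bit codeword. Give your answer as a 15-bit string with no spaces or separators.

s1 (pos 1,3,5,7,9,11,13,15): 1⊕1⊕0⊕0⊕1⊕0⊕1⊕0 = 0
s2 (pos 2,3,6,7,10,11,14,15): 1⊕1⊕1⊕0⊕0⊕0⊕0⊕0 = 1
s4 (pos 4,5,6,7,12,13,14,15): 0⊕0⊕1⊕0⊕1⊕1⊕0⊕0 = 1
s8 (pos 8,9,10,11,12,13,14,15): 1⊕1⊕0⊕0⊕1⊕1⊕0⊕0 = 0
Syndrome s8…s1 = 0110 → error at position 6.
Flip position 6: 111001011001100 → 111000011001100

111000011001100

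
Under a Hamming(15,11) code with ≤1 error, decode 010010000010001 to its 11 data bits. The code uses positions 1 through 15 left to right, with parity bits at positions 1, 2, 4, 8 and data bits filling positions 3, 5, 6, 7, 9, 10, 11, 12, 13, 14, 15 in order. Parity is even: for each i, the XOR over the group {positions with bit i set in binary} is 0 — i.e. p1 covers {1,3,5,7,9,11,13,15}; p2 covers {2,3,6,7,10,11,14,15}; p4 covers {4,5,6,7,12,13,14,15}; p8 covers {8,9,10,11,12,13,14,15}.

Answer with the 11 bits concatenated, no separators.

s1 (pos 1,3,5,7,9,11,13,15): 0⊕0⊕1⊕0⊕0⊕1⊕0⊕1 = 1
s2 (pos 2,3,6,7,10,11,14,15): 1⊕0⊕0⊕0⊕0⊕1⊕0⊕1 = 1
s4 (pos 4,5,6,7,12,13,14,15): 0⊕1⊕0⊕0⊕0⊕0⊕0⊕1 = 0
s8 (pos 8,9,10,11,12,13,14,15): 0⊕0⊕0⊕1⊕0⊕0⊕0⊕1 = 0
Syndrome s8…s1 = 0011 → error at position 3.
Flip position 3: 010010000010001 → 011010000010001
Read data bits from positions 3,5,6,7,9,10,11,12,13,14,15: 11000010001

11000010001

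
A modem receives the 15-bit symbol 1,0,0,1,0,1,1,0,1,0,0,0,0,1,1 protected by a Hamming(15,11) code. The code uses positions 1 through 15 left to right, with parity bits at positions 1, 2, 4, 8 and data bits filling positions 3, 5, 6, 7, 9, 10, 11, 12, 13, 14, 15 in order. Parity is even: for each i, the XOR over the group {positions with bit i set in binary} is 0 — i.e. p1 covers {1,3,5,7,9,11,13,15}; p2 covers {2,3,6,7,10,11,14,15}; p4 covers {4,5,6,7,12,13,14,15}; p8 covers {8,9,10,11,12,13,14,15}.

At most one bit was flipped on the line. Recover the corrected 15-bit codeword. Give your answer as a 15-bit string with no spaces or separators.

s1 (pos 1,3,5,7,9,11,13,15): 1⊕0⊕0⊕1⊕1⊕0⊕0⊕1 = 0
s2 (pos 2,3,6,7,10,11,14,15): 0⊕0⊕1⊕1⊕0⊕0⊕1⊕1 = 0
s4 (pos 4,5,6,7,12,13,14,15): 1⊕0⊕1⊕1⊕0⊕0⊕1⊕1 = 1
s8 (pos 8,9,10,11,12,13,14,15): 0⊕1⊕0⊕0⊕0⊕0⊕1⊕1 = 1
Syndrome s8…s1 = 1100 → error at position 12.
Flip position 12: 100101101000011 → 100101101001011

100101101001011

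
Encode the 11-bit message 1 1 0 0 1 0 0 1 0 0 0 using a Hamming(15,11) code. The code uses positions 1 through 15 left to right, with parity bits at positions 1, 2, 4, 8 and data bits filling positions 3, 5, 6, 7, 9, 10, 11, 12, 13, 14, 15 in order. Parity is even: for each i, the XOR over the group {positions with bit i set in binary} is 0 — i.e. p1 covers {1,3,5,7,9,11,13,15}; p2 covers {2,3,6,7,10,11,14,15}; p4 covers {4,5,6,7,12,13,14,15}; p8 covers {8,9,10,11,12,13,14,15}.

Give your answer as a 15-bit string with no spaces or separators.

Place data at non-parity positions: p1 p2 1 p4 1 0 0 p8 1 0 0 1 0 0 0
p1 (pos 1,3,5,7,9,11,13,15): XOR of data positions = 1⊕1⊕0⊕1⊕0⊕0⊕0 = 1
p2 (pos 2,3,6,7,10,11,14,15): XOR of data positions = 1⊕0⊕0⊕0⊕0⊕0⊕0 = 1
p4 (pos 4,5,6,7,12,13,14,15): XOR of data positions = 1⊕0⊕0⊕1⊕0⊕0⊕0 = 0
p8 (pos 8,9,10,11,12,13,14,15): XOR of data positions = 1⊕0⊕0⊕1⊕0⊕0⊕0 = 0
Codeword: 111010001001000

111010001001000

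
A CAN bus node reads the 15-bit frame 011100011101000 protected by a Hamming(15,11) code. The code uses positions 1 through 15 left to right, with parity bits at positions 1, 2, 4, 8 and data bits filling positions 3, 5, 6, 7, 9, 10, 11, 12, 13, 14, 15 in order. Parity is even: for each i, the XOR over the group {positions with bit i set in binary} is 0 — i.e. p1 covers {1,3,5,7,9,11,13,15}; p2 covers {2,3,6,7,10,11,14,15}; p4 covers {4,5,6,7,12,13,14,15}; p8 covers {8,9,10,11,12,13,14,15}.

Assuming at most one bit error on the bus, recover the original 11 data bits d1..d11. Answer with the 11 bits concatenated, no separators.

s1 (pos 1,3,5,7,9,11,13,15): 0⊕1⊕0⊕0⊕1⊕0⊕0⊕0 = 0
s2 (pos 2,3,6,7,10,11,14,15): 1⊕1⊕0⊕0⊕1⊕0⊕0⊕0 = 1
s4 (pos 4,5,6,7,12,13,14,15): 1⊕0⊕0⊕0⊕1⊕0⊕0⊕0 = 0
s8 (pos 8,9,10,11,12,13,14,15): 1⊕1⊕1⊕0⊕1⊕0⊕0⊕0 = 0
Syndrome s8…s1 = 0010 → error at position 2.
Flip position 2: 011100011101000 → 001100011101000
Read data bits from positions 3,5,6,7,9,10,11,12,13,14,15: 10001101000

10001101000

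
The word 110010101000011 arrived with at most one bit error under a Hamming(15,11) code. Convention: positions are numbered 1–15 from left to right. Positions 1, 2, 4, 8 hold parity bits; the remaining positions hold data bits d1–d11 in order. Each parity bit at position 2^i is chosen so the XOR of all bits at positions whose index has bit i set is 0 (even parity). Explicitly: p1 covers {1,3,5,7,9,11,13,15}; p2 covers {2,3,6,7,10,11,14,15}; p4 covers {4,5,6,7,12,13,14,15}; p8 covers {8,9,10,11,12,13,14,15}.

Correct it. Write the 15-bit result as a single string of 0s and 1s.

110010100000011

s1 (pos 1,3,5,7,9,11,13,15): 1⊕0⊕1⊕1⊕1⊕0⊕0⊕1 = 1
s2 (pos 2,3,6,7,10,11,14,15): 1⊕0⊕0⊕1⊕0⊕0⊕1⊕1 = 0
s4 (pos 4,5,6,7,12,13,14,15): 0⊕1⊕0⊕1⊕0⊕0⊕1⊕1 = 0
s8 (pos 8,9,10,11,12,13,14,15): 0⊕1⊕0⊕0⊕0⊕0⊕1⊕1 = 1
Syndrome s8…s1 = 1001 → error at position 9.
Flip position 9: 110010101000011 → 110010100000011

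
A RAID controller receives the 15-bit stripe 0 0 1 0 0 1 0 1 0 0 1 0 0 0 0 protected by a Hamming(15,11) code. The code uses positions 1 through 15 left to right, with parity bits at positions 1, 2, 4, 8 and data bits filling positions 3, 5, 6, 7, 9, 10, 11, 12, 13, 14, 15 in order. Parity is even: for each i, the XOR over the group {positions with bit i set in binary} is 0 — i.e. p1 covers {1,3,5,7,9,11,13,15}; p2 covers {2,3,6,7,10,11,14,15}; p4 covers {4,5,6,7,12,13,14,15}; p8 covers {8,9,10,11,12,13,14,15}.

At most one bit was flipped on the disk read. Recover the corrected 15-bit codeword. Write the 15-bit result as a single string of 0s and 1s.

s1 (pos 1,3,5,7,9,11,13,15): 0⊕1⊕0⊕0⊕0⊕1⊕0⊕0 = 0
s2 (pos 2,3,6,7,10,11,14,15): 0⊕1⊕1⊕0⊕0⊕1⊕0⊕0 = 1
s4 (pos 4,5,6,7,12,13,14,15): 0⊕0⊕1⊕0⊕0⊕0⊕0⊕0 = 1
s8 (pos 8,9,10,11,12,13,14,15): 1⊕0⊕0⊕1⊕0⊕0⊕0⊕0 = 0
Syndrome s8…s1 = 0110 → error at position 6.
Flip position 6: 001001010010000 → 001000010010000

001000010010000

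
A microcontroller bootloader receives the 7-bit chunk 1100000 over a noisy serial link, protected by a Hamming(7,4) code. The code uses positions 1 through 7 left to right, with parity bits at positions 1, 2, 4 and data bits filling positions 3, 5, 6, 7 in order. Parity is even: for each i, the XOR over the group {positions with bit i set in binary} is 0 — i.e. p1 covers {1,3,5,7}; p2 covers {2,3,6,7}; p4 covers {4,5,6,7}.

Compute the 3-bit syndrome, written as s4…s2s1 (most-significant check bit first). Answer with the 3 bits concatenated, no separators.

s1 (pos 1,3,5,7): 1⊕0⊕0⊕0 = 1
s2 (pos 2,3,6,7): 1⊕0⊕0⊕0 = 1
s4 (pos 4,5,6,7): 0⊕0⊕0⊕0 = 0
Syndrome s4…s1 = 011 → error at position 3.

011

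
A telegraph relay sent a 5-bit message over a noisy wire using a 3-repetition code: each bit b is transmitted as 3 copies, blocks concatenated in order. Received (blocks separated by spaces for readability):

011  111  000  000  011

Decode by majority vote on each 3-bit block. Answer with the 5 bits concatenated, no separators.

Block 1 (011): 2 ones → 1
Block 2 (111): 3 ones → 1
Block 3 (000): 0 ones → 0
Block 4 (000): 0 ones → 0
Block 5 (011): 2 ones → 1

11001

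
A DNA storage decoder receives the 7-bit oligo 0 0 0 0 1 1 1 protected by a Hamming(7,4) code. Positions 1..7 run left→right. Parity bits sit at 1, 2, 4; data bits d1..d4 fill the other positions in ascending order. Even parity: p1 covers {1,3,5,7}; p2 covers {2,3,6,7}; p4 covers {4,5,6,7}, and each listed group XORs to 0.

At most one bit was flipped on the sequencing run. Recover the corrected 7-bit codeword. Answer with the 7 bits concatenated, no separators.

0001111

s1 (pos 1,3,5,7): 0⊕0⊕1⊕1 = 0
s2 (pos 2,3,6,7): 0⊕0⊕1⊕1 = 0
s4 (pos 4,5,6,7): 0⊕1⊕1⊕1 = 1
Syndrome s4…s1 = 100 → error at position 4.
Flip position 4: 0000111 → 0001111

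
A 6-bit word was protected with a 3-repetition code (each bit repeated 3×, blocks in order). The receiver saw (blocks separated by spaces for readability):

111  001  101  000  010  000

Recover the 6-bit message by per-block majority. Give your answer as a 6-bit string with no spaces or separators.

101000

Block 1 (111): 3 ones → 1
Block 2 (001): 1 one → 0
Block 3 (101): 2 ones → 1
Block 4 (000): 0 ones → 0
Block 5 (010): 1 one → 0
Block 6 (000): 0 ones → 0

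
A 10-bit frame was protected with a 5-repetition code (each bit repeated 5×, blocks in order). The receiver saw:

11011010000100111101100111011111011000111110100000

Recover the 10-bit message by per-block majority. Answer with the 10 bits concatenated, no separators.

Block 1 (11011): 4 ones → 1
Block 2 (01000): 1 one → 0
Block 3 (01001): 2 ones → 0
Block 4 (11101): 4 ones → 1
Block 5 (10011): 3 ones → 1
Block 6 (10111): 4 ones → 1
Block 7 (11011): 4 ones → 1
Block 8 (00011): 2 ones → 0
Block 9 (11101): 4 ones → 1
Block 10 (00000): 0 ones → 0

1001111010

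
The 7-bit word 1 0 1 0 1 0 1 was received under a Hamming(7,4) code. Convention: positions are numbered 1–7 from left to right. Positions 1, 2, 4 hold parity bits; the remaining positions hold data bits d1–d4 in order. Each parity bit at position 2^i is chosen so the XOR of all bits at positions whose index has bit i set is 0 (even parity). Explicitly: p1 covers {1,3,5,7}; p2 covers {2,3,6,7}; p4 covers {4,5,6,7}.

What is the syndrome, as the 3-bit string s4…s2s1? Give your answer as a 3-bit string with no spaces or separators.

s1 (pos 1,3,5,7): 1⊕1⊕1⊕1 = 0
s2 (pos 2,3,6,7): 0⊕1⊕0⊕1 = 0
s4 (pos 4,5,6,7): 0⊕1⊕0⊕1 = 0
Syndrome s4…s1 = 000 → no error.

000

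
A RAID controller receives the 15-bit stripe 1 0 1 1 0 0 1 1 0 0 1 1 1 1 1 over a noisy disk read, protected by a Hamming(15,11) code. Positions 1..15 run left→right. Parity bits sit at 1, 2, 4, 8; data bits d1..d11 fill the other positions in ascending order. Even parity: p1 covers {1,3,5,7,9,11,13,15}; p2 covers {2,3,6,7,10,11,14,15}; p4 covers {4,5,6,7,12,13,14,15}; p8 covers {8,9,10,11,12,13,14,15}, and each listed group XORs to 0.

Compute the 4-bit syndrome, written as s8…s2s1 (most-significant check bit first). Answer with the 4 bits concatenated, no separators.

0010

s1 (pos 1,3,5,7,9,11,13,15): 1⊕1⊕0⊕1⊕0⊕1⊕1⊕1 = 0
s2 (pos 2,3,6,7,10,11,14,15): 0⊕1⊕0⊕1⊕0⊕1⊕1⊕1 = 1
s4 (pos 4,5,6,7,12,13,14,15): 1⊕0⊕0⊕1⊕1⊕1⊕1⊕1 = 0
s8 (pos 8,9,10,11,12,13,14,15): 1⊕0⊕0⊕1⊕1⊕1⊕1⊕1 = 0
Syndrome s8…s1 = 0010 → error at position 2.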